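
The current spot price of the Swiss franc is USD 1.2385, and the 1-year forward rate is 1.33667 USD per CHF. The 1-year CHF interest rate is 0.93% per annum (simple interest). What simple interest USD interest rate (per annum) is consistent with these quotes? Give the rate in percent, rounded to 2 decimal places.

8.93%

T = 1 year.
F/S = 1.33667/1.2385 = 1.0792652 = (growth of USD) / (growth of CHF).
CHF growth factor: 1 + 0.0093×1 = 1.009300.
That pins the USD growth at 1.0893024.
(1.0893024 − 1)/T = 0.089302, i.e. 8.93%.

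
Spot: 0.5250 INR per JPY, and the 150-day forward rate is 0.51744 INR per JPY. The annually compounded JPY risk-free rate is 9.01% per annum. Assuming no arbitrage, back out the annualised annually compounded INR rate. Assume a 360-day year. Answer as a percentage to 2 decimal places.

5.28%

T = 150/360 years.
By CIP, F/S equals the INR-to-JPY growth ratio: 0.51744/0.525 = 0.9856000.
JPY growth factor: (1 + 0.0901)^(150/360) = 1.0365995.
Hence g_INR = 1.0216725.
Annualise: 1.0216725^(360/150) − 1 = 0.052805 = 5.28%.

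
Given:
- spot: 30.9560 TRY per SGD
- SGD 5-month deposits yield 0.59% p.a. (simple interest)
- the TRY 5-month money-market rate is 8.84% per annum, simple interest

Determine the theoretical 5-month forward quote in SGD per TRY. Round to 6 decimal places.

T = 5/12 years.
TRY growth factor: 1 + 0.0884×5/12 = 1.0368333.
Growth of 1 SGD over T: 1 + 0.0059×5/12 = 1.0024583.
CIP: F = S · (grow TRY)/(grow SGD) = 30.956 × 1.0368333/1.0024583 = 32.01750 TRY per SGD.
Invert for SGD per TRY: 1 / 32.01750 = 0.031233.

0.031233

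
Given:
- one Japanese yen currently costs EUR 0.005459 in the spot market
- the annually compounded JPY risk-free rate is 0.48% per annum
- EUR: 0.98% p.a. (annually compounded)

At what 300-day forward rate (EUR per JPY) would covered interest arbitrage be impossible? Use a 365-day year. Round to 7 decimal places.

0.0054813

T = 300/365 years.
Growth of 1 EUR over T: (1 + 0.0098)^(300/365) = 1.0080478.
Growth of 1 JPY over T: (1 + 0.0048)^(300/365) = 1.0039435.
Forward (EUR per JPY) = 0.005459 × 1.0080478 / 1.0039435 = 0.005481317.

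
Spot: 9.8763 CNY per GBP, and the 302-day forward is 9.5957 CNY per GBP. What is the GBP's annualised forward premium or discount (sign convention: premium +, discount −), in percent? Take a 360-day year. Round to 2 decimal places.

T = 302/360 years.
Period premium: (9.5957 − 9.8763)/9.8763 = -0.0284114.
Annualise by dividing by T: -0.0284114 / (302/360) = -0.033868 → -3.39%.

-3.39%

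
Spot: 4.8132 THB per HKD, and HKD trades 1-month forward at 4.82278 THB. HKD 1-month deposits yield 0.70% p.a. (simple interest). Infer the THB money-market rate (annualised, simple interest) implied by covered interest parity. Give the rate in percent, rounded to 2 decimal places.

3.09%

T = 1/12 years.
By CIP, F/S equals the THB-to-HKD growth ratio: 4.82278/4.8132 = 1.0019904.
HKD growth factor: 1 + 0.0070×1/12 = 1.0005833.
Hence g_THB = 1.0025749.
(1.0025749 − 1)/T = 0.030899, i.e. 3.09%.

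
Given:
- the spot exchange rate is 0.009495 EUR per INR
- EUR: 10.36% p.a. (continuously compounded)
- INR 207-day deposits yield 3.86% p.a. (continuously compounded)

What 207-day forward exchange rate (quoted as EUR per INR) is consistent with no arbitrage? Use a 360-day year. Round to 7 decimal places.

0.0098566

T = 207/360 years.
Growth of 1 EUR over T: e^(0.1036×207/360) = 1.0613801.
Growth of 1 INR over T: e^(0.0386×207/360) = 1.0224431.
Forward (EUR per INR) = 0.009495 × 1.0613801 / 1.0224431 = 0.009856592.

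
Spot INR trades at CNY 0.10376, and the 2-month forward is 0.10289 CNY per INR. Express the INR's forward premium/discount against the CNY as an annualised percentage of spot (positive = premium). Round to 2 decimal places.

T = 2/12 years.
(F − S)/S = (0.10289 − 0.10376)/0.10376 = -0.0083847.
Per annum: -0.0083847 / (2/12) = -0.050308 = -5.03%.

-5.03%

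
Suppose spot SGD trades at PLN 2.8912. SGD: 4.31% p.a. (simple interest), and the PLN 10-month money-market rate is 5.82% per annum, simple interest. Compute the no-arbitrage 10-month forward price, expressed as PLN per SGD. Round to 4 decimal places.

T = 10/12 years.
Growth of 1 PLN over T: 1 + 0.0582×10/12 = 1.048500.
Growth of 1 SGD over T: 1 + 0.0431×10/12 = 1.0359167.
Forward (PLN per SGD) = 2.8912 × 1.048500 / 1.0359167 = 2.926319.

2.9263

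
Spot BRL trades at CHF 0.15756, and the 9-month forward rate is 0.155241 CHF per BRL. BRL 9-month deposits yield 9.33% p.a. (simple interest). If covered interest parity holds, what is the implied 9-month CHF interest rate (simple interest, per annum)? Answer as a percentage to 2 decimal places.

T = 9/12 years.
F/S = 0.155241/0.15756 = 0.9852818 = (growth of CHF) / (growth of BRL).
BRL growth factor: 1 + 0.0933×9/12 = 1.069975.
That pins the CHF growth at 1.0542269.
(1.0542269 − 1)/T = 0.072303, i.e. 7.23%.

7.23%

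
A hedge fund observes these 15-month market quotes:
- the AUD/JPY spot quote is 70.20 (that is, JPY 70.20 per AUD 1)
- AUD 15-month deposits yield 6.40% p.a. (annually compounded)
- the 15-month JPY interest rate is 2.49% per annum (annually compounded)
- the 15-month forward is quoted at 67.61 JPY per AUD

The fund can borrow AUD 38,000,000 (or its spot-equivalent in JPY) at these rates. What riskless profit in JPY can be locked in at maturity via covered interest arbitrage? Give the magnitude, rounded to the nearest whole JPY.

JPY 25,447,192

T = 15/12 years.
Keep in AUD, deliver into the forward: 38,000,000·1.080630037014·67.61 = JPY 2,776,333,078.50.
Swap to JPY now, deposit: 38,000,000·70.20·1.031221279987 = JPY 2,750,885,886.49.
The quoted forward overvalues AUD, so borrow JPY, buy AUD at spot, deposit the AUD at 6.40%, and sell the proceeds forward at 67.61.
Profit = 2,776,333,078.50 − 2,750,885,886.49 = JPY 25,447,192.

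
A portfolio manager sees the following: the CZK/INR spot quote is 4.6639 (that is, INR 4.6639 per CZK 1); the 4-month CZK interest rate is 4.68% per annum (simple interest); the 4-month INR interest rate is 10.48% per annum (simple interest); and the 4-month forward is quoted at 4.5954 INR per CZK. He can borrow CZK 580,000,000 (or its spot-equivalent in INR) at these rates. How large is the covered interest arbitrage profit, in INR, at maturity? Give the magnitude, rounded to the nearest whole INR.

T = 4/12 years.
Keep in CZK, deliver into the forward: 580,000,000·1.015600·4.5954 = INR 2,706,911,179.20.
Swap to INR now, deposit: 580,000,000·4.6639·1.034933333333 = INR 2,799,558,832.53.
The quoted forward undervalues CZK, so borrow CZK, convert to INR at spot, deposit the INR at 10.48%, and buy CZK forward at 4.5954 to cover the loan.
Arbitrage profit = |2,706,911,179.20 − 2,799,558,832.53| = INR 92,647,653.

INR 92,647,653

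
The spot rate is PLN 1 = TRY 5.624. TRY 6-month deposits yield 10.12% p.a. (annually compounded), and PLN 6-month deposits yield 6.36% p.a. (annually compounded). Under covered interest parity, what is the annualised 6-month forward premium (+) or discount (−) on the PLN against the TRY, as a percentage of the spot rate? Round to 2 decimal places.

T = 6/12 years.
CIP forward (TRY per PLN) = 5.624 × 1.0493808/1.0313098 = 5.722546.
(F − S)/S ÷ T = (5.722546 − 5.624)/5.624/(6/12) = 0.035045 → 3.50%.

+3.50%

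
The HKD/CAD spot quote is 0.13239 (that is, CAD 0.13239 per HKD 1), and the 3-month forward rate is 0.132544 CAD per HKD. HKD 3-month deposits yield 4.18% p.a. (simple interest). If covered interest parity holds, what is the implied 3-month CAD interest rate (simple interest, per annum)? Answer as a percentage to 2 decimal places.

4.65%

T = 3/12 years.
F/S = 0.132544/0.13239 = 1.0011632 = (growth of CAD) / (growth of HKD).
The HKD side grows by 1 + 0.0418×3/12 = 1.010450.
Hence g_CAD = 1.0116254.
r = (1.0116254 − 1)/(3/12) = 0.046502 → 4.65%.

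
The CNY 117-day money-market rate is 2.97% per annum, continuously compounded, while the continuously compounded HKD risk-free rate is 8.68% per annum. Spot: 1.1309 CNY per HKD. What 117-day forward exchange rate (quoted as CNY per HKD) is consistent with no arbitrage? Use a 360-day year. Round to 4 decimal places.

1.1101

T = 117/360 years.
CNY growth factor: e^(0.0297×117/360) = 1.0096992.
Growth of 1 HKD over T: e^(0.0868×117/360) = 1.0286117.
Forward (CNY per HKD) = 1.1309 × 1.0096992 / 1.0286117 = 1.110107.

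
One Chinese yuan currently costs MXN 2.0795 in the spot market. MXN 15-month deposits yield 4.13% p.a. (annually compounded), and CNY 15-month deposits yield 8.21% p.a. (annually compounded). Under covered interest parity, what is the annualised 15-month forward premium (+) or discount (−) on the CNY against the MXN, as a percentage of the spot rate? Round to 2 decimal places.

-3.75%

T = 15/12 years.
No-arbitrage forward: 2.0795 × 1.0518888 / 1.1036573 = 1.9819583 MXN/CNY.
Annualised premium = (F − S)/S × (1/T) = (1.9819583 − 2.0795)/2.0795 ÷ (15/12) = -3.75%.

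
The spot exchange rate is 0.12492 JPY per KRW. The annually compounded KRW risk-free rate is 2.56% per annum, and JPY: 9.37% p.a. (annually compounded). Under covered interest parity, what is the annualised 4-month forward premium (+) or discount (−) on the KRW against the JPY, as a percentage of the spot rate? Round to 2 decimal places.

T = 4/12 years.
No-arbitrage forward: 0.12492 × 1.0303056 / 1.0084615 = 0.12762587 JPY/KRW.
(F − S)/S ÷ T = (0.12762587 − 0.12492)/0.12492/(4/12) = 0.064982 → 6.50%.

+6.50%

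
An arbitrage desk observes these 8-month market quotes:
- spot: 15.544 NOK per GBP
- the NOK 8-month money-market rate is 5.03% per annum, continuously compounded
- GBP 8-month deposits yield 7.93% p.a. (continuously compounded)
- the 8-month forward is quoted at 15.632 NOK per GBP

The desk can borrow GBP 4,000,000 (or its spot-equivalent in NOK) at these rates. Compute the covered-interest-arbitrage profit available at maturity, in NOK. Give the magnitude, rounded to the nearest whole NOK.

T = 8/12 years.
Route A — deposit GBP, sell forward: 4,000,000 × 1.0542890639 × 15.632 = NOK 65,922,586.59.
Route B — convert at spot, deposit NOK: 4,000,000 × 15.544 × 1.0341019132 = NOK 64,296,320.56.
The quoted forward overvalues GBP, so borrow NOK, buy GBP at spot, deposit the GBP at 7.93%, and sell the proceeds forward at 15.632.
The gap between the two covered legs is NOK 1,626,266.

NOK 1,626,266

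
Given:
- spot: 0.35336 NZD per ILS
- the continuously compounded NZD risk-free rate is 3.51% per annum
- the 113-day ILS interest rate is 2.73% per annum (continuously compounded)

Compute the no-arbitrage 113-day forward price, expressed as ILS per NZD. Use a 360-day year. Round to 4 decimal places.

T = 113/360 years.
Growth of 1 NZD over T: e^(0.0351×113/360) = 1.0110784.
Growth of 1 ILS over T: e^(0.0273×113/360) = 1.008606.
Forward (NZD per ILS) = 0.35336 × 1.0110784 / 1.008606 = 0.3542262.
Invert for ILS per NZD: 1 / 0.3542262 = 2.8231.

2.8231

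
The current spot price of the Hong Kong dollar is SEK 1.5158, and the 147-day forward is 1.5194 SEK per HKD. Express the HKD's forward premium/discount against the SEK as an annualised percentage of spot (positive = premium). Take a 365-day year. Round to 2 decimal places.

T = 147/365 years.
(F − S)/S = (1.5194 − 1.5158)/1.5158 = 0.0023750.
Per annum: 0.0023750 / (147/365) = 0.005897 = 0.59%.

+0.59%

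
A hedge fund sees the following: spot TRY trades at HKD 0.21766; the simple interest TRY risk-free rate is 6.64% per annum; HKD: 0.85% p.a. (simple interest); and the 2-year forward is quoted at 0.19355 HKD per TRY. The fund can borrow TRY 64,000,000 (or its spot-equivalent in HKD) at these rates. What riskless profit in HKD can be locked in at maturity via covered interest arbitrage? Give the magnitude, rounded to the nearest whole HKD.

T = 2 years.
Invest the TRY and cover forward: 64,000,000 × 1.132800 × 0.19355 = HKD 14,032,220.16.
Convert at spot and invest in HKD: 64,000,000 × 0.21766 × 1.017000 = HKD 14,167,054.08.
The quoted forward undervalues TRY, so borrow TRY, convert to HKD at spot, deposit the HKD at 0.85%, and buy TRY forward at 0.19355 to cover the loan.
Profit = 14,167,054.08 − 14,032,220.16 = HKD 134,834.

HKD 134,834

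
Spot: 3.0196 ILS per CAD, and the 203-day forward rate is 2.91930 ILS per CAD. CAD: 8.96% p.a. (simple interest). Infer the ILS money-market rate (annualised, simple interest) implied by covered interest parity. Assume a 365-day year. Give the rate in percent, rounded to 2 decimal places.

2.69%

T = 203/365 years.
By CIP, F/S equals the ILS-to-CAD growth ratio: 2.9193/3.0196 = 0.9667837.
The CAD side grows by 1 + 0.0896×203/365 = 1.0498323.
That pins the ILS growth at 1.0149608.
r = (1.0149608 − 1)/(203/365) = 0.026900 → 2.69%.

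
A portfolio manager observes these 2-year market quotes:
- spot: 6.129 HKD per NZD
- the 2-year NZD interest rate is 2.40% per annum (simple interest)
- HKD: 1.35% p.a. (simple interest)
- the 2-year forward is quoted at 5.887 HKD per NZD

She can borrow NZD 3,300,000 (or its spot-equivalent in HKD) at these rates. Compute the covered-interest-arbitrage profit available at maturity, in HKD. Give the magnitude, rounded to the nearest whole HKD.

T = 2 years.
Keep in NZD, deliver into the forward: 3,300,000·1.048000·5.887 = HKD 20,359,600.80.
Swap to HKD now, deposit: 3,300,000·6.129·1.027000 = HKD 20,771,793.90.
The quoted forward undervalues NZD, so borrow NZD, convert to HKD at spot, deposit the HKD at 1.35%, and buy NZD forward at 5.887 to cover the loan.
Profit = 20,771,793.90 − 20,359,600.80 = HKD 412,193.

HKD 412,193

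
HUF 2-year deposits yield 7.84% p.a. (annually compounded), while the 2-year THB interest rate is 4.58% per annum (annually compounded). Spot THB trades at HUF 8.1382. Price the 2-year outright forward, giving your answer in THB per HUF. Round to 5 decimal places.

T = 2 years.
HUF growth factor: (1 + 0.0784)^2 = 1.1629466.
Growth of 1 THB over T: (1 + 0.0458)^2 = 1.0936976.
So F = 8.1382 × 1.1629466 / 1.0936976 = 8.653482 (HUF/THB).
Quoted the other way: 1/8.653482 = 0.11556 THB per HUF.

0.11556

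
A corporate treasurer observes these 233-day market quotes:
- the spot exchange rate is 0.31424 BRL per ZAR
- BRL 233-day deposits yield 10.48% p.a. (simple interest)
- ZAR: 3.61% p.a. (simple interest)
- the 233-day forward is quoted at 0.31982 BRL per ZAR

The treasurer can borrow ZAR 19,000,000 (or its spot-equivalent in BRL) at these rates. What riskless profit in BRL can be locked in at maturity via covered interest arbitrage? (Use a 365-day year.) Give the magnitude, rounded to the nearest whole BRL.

T = 233/365 years.
Keep in ZAR, deliver into the forward: 19,000,000·1.023044658·0.31982 = BRL 6,216,612.71.
Swap to BRL now, deposit: 19,000,000·0.31424·1.066899726 = BRL 6,369,988.83.
The quoted forward undervalues ZAR, so borrow ZAR, convert to BRL at spot, deposit the BRL at 10.48%, and buy ZAR forward at 0.31982 to cover the loan.
Profit = 6,369,988.83 − 6,216,612.71 = BRL 153,376.

BRL 153,376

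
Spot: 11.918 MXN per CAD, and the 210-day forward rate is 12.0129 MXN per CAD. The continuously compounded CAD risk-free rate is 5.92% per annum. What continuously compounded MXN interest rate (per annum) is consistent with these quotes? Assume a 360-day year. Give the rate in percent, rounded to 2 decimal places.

T = 210/360 years.
By CIP, F/S equals the MXN-to-CAD growth ratio: 12.0129/11.918 = 1.0079627.
CAD growth factor: e^(0.0592×210/360) = 1.0351365.
Hence g_MXN = 1.043379.
Take logs: ln 1.043379 / (210/360) = 0.072796, so 7.28%.

7.28%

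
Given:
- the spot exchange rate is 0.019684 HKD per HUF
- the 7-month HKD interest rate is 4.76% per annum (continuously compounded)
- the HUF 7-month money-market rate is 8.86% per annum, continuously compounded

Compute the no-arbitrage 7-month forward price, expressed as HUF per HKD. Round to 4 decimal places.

52.0324

T = 7/12 years.
HKD growth factor: e^(0.0476×7/12) = 1.02815575.
HUF accumulates by e^(0.0886×7/12) = 1.05304223.
So F = 0.019684 × 1.02815575 / 1.05304223 = 0.019218809 (HKD/HUF).
Invert for HUF per HKD: 1 / 0.019218809 = 52.0324.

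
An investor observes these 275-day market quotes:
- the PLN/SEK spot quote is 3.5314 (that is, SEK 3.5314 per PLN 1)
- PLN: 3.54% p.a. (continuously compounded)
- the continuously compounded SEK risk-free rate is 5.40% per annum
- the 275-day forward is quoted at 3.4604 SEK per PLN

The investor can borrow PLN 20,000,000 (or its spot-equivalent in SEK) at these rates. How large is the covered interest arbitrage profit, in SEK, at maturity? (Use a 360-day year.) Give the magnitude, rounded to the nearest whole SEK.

SEK 2,497,295

T = 275/360 years.
Route A — deposit PLN, sell forward: 20,000,000 × 1.0274106106 × 3.4604 = SEK 71,105,033.54.
Route B — convert at spot, deposit SEK: 20,000,000 × 3.5314 × 1.0421126011 = SEK 73,602,328.79.
The quoted forward undervalues PLN, so borrow PLN, convert to SEK at spot, deposit the SEK at 5.40%, and buy PLN forward at 3.4604 to cover the loan.
Profit = 73,602,328.79 − 71,105,033.54 = SEK 2,497,295.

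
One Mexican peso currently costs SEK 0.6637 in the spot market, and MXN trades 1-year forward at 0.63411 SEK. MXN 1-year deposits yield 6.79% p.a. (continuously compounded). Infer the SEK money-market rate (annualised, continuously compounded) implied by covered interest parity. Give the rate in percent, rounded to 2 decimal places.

2.23%

T = 1 year.
CIP gives F = S · g_SEK/g_MXN, so g_SEK/g_MXN = 0.63411/0.6637 = 0.9554166.
MXN growth factor: e^(0.0679×1) = 1.0702583.
Hence g_SEK = 1.0225425.
r = ln(1.0225425)/1 = 0.022292 → 2.23%.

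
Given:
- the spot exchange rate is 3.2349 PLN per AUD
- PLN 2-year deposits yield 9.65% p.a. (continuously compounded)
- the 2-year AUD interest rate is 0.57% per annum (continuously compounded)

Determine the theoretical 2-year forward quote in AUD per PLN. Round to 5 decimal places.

T = 2 years.
Growth of 1 PLN over T: e^(0.0965×2) = 1.2128828.
AUD accumulates by e^(0.0057×2) = 1.0114652.
CIP: F = S · (grow PLN)/(grow AUD) = 3.2349 × 1.2128828/1.0114652 = 3.879080 PLN per AUD.
Invert for AUD per PLN: 1 / 3.879080 = 0.25779.

0.25779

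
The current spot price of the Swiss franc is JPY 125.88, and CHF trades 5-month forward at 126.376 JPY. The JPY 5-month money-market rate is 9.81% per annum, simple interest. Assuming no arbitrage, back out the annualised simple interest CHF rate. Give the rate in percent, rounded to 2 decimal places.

8.83%

T = 5/12 years.
By CIP, F/S equals the JPY-to-CHF growth ratio: 126.376/125.88 = 1.0039403.
JPY growth factor: 1 + 0.0981×5/12 = 1.040875.
Hence g_CHF = 1.0367897.
r = (1.0367897 − 1)/(5/12) = 0.088295 → 8.83%.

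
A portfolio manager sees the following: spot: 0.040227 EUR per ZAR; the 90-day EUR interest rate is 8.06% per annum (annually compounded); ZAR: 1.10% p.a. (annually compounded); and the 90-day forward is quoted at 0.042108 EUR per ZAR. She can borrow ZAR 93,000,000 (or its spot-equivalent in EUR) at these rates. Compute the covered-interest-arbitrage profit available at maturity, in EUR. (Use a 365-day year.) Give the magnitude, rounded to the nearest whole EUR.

T = 90/365 years.
Keep in ZAR, deliver into the forward: 93,000,000·1.002701161·0.042108 = EUR 3,926,621.87.
Swap to EUR now, deposit: 93,000,000·0.040227·1.019297478 = EUR 3,813,305.01.
The quoted forward overvalues ZAR, so borrow EUR, buy ZAR at spot, deposit the ZAR at 1.10%, and sell the proceeds forward at 0.042108.
The gap between the two covered legs is EUR 113,317.

EUR 113,317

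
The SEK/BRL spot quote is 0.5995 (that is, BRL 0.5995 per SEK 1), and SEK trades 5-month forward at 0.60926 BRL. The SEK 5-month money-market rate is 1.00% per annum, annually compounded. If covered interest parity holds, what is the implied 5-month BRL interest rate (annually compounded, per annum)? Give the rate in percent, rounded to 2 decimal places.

4.99%

T = 5/12 years.
F/S = 0.60926/0.5995 = 1.0162802 = (growth of BRL) / (growth of SEK).
The SEK side grows by (1 + 0.0100)^(5/12) = 1.0041546.
So the BRL growth factor = 1.0205024.
Annualise: 1.0205024^(12/5) − 1 = 0.049914 = 4.99%.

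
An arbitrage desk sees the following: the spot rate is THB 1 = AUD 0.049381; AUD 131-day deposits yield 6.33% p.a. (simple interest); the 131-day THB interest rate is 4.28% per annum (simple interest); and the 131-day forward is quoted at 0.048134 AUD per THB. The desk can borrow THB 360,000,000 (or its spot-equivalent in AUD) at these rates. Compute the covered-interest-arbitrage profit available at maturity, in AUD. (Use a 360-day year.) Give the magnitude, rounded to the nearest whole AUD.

T = 131/360 years.
Route A — deposit THB, sell forward: 360,000,000 × 1.0155744444 × 0.048134 = AUD 17,598,117.71.
Route B — convert at spot, deposit AUD: 360,000,000 × 0.049381 × 1.0230341667 = AUD 18,186,642.07.
The quoted forward undervalues THB, so borrow THB, convert to AUD at spot, deposit the AUD at 6.33%, and buy THB forward at 0.048134 to cover the loan.
The gap between the two covered legs is AUD 588,524.

AUD 588,524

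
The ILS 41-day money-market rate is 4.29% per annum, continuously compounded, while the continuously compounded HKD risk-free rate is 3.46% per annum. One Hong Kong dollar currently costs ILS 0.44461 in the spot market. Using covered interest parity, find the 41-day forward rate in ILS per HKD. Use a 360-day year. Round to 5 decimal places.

T = 41/360 years.
Growth of 1 ILS over T: e^(0.0429×41/360) = 1.0048978.
HKD growth factor: e^(0.0346×41/360) = 1.0039483.
Forward (ILS per HKD) = 0.44461 × 1.0048978 / 1.0039483 = 0.4450305.

0.44503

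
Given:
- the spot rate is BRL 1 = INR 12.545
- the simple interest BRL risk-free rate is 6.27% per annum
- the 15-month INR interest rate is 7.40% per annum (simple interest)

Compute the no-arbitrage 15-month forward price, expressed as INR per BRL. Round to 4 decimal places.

12.7093

T = 15/12 years.
INR growth factor: 1 + 0.0740×15/12 = 1.092500.
BRL accumulates by 1 + 0.0627×15/12 = 1.078375.
CIP: F = S · (grow INR)/(grow BRL) = 12.545 × 1.092500/1.078375 = 12.709320 INR per BRL.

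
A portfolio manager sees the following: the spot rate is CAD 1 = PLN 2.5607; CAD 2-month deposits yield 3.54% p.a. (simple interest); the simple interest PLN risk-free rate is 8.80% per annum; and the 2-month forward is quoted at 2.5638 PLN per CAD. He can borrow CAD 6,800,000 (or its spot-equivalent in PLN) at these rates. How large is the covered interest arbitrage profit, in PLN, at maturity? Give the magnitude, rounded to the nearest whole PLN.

PLN 131,447

T = 2/12 years.
Route A — deposit CAD, sell forward: 6,800,000 × 1.005900 × 2.5638 = PLN 17,536,699.66.
Route B — convert at spot, deposit PLN: 6,800,000 × 2.5607 × 1.0146666667 = PLN 17,668,147.15.
The quoted forward undervalues CAD, so borrow CAD, convert to PLN at spot, deposit the PLN at 8.80%, and buy CAD forward at 2.5638 to cover the loan.
Profit = 17,668,147.15 − 17,536,699.66 = PLN 131,447.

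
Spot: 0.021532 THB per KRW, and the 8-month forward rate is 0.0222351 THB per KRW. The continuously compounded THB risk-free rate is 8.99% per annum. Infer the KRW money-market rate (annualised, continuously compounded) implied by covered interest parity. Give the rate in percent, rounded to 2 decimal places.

T = 8/12 years.
By CIP, F/S equals the THB-to-KRW growth ratio: 0.0222351/0.021532 = 1.0326537.
The THB side grows by e^(0.0899×8/12) = 1.0617658.
So the KRW growth factor = 1.0281915.
Take logs: ln 1.0281915 / (8/12) = 0.041702, so 4.17%.

4.17%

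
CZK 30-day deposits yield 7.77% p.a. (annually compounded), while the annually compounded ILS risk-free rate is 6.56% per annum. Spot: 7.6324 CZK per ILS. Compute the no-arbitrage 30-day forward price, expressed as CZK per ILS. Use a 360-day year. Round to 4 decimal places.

7.6396

T = 30/360 years.
Growth of 1 CZK over T: (1 + 0.0777)^(30/360) = 1.0062552.
Growth of 1 ILS over T: (1 + 0.0656)^(30/360) = 1.0053089.
CIP: F = S · (grow CZK)/(grow ILS) = 7.6324 × 1.0062552/1.0053089 = 7.639584 CZK per ILS.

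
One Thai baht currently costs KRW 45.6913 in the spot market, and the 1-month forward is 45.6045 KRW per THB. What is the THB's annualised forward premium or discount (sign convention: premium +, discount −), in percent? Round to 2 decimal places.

-2.28%

T = 1/12 years.
(F − S)/S = (45.6045 − 45.6913)/45.6913 = -0.0018997.
Annualise by dividing by T: -0.0018997 / (1/12) = -0.022796 → -2.28%.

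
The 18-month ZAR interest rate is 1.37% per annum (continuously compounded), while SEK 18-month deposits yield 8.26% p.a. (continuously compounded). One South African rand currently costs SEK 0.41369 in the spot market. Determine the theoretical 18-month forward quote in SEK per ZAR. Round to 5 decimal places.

0.45873

T = 18/12 years.
SEK accumulates by e^(0.0826×18/12) = 1.1319027.
Growth of 1 ZAR over T: e^(0.0137×18/12) = 1.0207626.
Forward (SEK per ZAR) = 0.41369 × 1.1319027 / 1.0207626 = 0.4587324.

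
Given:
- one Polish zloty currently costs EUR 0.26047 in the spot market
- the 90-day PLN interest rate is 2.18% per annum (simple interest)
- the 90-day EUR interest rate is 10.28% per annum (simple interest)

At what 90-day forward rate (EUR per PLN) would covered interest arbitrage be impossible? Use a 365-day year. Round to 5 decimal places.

0.26564

T = 90/365 years.
EUR growth factor: 1 + 0.1028×90/365 = 1.0253479.
PLN growth factor: 1 + 0.0218×90/365 = 1.0053753.
CIP: F = S · (grow EUR)/(grow PLN) = 0.26047 × 1.0253479/1.0053753 = 0.2656444 EUR per PLN.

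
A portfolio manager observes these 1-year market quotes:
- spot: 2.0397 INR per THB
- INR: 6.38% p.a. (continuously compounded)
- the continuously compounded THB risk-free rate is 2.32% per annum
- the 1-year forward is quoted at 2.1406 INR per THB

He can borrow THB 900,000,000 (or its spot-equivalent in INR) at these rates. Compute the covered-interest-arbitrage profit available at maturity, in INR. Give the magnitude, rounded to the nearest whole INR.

INR 15,091,805

T = 1 year.
Invest the THB and cover forward: 900,000,000 × 1.023471213322 × 2.1406 = INR 1,971,758,231.31.
Convert at spot and invest in INR: 900,000,000 × 2.0397 × 1.065879201602 = INR 1,956,666,426.76.
The quoted forward overvalues THB, so borrow INR, buy THB at spot, deposit the THB at 2.32%, and sell the proceeds forward at 2.1406.
Arbitrage profit = |1,971,758,231.31 − 1,956,666,426.76| = INR 15,091,805.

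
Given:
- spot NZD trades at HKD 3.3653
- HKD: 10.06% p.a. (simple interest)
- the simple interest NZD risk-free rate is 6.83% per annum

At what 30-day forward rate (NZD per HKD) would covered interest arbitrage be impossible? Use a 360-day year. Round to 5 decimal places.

T = 30/360 years.
HKD accumulates by 1 + 0.1006×30/360 = 1.0083833.
Growth of 1 NZD over T: 1 + 0.0683×30/360 = 1.0056917.
Forward (HKD per NZD) = 3.3653 × 1.0083833 / 1.0056917 = 3.374307.
Quoted the other way: 1/3.374307 = 0.29636 NZD per HKD.

0.29636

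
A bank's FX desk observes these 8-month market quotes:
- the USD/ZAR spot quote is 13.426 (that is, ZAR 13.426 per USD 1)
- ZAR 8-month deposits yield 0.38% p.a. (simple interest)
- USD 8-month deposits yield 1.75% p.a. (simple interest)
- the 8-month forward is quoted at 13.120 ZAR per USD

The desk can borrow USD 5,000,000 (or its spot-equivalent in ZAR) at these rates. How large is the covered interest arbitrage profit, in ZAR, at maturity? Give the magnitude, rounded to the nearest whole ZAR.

ZAR 934,729

T = 8/12 years.
Keep in USD, deliver into the forward: 5,000,000·1.0116666667·13.120 = ZAR 66,365,333.34.
Swap to ZAR now, deposit: 5,000,000·13.426·1.0025333333 = ZAR 67,300,062.66.
The quoted forward undervalues USD, so borrow USD, convert to ZAR at spot, deposit the ZAR at 0.38%, and buy USD forward at 13.120 to cover the loan.
Arbitrage profit = |66,365,333.34 − 67,300,062.66| = ZAR 934,729.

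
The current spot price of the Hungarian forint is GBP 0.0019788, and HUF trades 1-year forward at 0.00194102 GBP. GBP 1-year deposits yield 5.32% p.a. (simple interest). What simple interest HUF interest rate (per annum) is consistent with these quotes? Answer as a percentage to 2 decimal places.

T = 1 year.
By CIP, F/S equals the GBP-to-HUF growth ratio: 0.00194102/0.0019788 = 0.9809076.
GBP growth factor: 1 + 0.0532×1 = 1.053200.
That pins the HUF growth at 1.0736995.
(1.0736995 − 1)/T = 0.073700, i.e. 7.37%.

7.37%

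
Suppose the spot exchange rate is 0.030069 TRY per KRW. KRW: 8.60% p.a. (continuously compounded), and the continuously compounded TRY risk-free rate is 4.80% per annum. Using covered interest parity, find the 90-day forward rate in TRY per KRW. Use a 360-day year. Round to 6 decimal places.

0.029785

T = 90/360 years.
TRY growth factor: e^(0.0480×90/360) = 1.0120723.
KRW growth factor: e^(0.0860×90/360) = 1.0217328.
CIP: F = S · (grow TRY)/(grow KRW) = 0.030069 × 1.0120723/1.0217328 = 0.02978470 TRY per KRW.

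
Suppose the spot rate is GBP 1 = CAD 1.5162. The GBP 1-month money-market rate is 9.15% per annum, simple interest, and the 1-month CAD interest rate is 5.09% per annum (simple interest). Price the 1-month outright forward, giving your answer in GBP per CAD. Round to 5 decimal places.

T = 1/12 years.
CAD growth factor: 1 + 0.0509×1/12 = 1.0042417.
GBP accumulates by 1 + 0.0915×1/12 = 1.007625.
So F = 1.5162 × 1.0042417 / 1.007625 = 1.511109 (CAD/GBP).
Invert for GBP per CAD: 1 / 1.511109 = 0.66177.

0.66177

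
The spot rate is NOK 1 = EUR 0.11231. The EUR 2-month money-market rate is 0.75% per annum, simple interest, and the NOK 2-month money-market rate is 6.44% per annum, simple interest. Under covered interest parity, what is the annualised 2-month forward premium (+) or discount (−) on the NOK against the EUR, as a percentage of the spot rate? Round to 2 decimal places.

-5.63%

T = 2/12 years.
F = S · g_EUR/g_NOK = 0.11231 × 1.001250/1.0107333 = 0.11125624.
(F − S)/S ÷ T = (0.11125624 − 0.11231)/0.11231/(2/12) = -0.056296 → -5.63%.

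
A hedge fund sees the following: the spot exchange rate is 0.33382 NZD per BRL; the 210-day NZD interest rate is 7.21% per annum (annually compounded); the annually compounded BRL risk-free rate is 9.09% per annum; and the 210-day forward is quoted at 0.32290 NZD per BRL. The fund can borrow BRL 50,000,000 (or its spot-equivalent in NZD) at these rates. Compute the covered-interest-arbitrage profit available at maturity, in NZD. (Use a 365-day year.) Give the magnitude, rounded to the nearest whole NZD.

T = 210/365 years.
Keep in BRL, deliver into the forward: 50,000,000·1.0513305429·0.32290 = NZD 16,973,731.62.
Swap to NZD now, deposit: 50,000,000·0.33382·1.0408679827 = NZD 17,373,127.50.
The quoted forward undervalues BRL, so borrow BRL, convert to NZD at spot, deposit the NZD at 7.21%, and buy BRL forward at 0.32290 to cover the loan.
Arbitrage profit = |16,973,731.62 − 17,373,127.50| = NZD 399,396.

NZD 399,396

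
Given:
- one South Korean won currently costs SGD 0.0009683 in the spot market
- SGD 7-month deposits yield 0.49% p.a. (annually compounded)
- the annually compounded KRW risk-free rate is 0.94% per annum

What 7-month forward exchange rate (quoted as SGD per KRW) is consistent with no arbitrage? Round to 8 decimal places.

T = 7/12 years.
SGD growth factor: (1 + 0.0049)^(7/12) = 1.0028554.
KRW growth factor: (1 + 0.0094)^(7/12) = 1.0054726.
Forward (SGD per KRW) = 0.0009683 × 1.0028554 / 1.0054726 = 0.0009657796.

0.00096578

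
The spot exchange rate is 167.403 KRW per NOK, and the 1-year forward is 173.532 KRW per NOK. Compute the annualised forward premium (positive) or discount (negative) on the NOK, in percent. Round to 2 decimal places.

T = 1 year.
Period premium: (173.532 − 167.403)/167.403 = 0.0366122.
Annualise by dividing by T: 0.0366122 / 1 = 0.036612 → 3.66%.

+3.66%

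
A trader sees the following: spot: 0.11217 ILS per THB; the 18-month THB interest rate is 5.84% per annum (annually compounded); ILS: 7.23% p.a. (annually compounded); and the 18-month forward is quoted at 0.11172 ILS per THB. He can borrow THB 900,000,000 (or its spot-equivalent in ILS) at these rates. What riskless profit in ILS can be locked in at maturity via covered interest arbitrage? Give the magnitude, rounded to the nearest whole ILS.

ILS 2,613,546

T = 18/12 years.
Keep in THB, deliver into the forward: 900,000,000·1.08886677638·0.11172 = ILS 109,483,376.63.
Swap to ILS now, deposit: 900,000,000·0.11217·1.11038723113 = ILS 112,096,922.14.
The quoted forward undervalues THB, so borrow THB, convert to ILS at spot, deposit the ILS at 7.23%, and buy THB forward at 0.11172 to cover the loan.
The gap between the two covered legs is ILS 2,613,546.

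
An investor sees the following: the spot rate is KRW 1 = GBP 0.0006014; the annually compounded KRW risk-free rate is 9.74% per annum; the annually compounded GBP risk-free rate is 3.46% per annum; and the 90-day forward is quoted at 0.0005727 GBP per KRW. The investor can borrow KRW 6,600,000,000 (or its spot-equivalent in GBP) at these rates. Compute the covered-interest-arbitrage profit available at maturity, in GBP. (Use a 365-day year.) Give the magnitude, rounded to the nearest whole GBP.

GBP 135,226

T = 90/365 years.
Keep in KRW, deliver into the forward: 6,600,000,000·1.023182263·0.0005727 = GBP 3,867,444.78.
Swap to GBP now, deposit: 6,600,000,000·0.0006014·1.008422502 = GBP 4,002,670.93.
The quoted forward undervalues KRW, so borrow KRW, convert to GBP at spot, deposit the GBP at 3.46%, and buy KRW forward at 0.0005727 to cover the loan.
The gap between the two covered legs is GBP 135,226.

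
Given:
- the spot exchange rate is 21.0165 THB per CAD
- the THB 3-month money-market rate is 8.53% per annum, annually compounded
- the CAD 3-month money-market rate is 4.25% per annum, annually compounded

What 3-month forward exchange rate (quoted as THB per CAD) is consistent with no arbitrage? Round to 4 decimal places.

21.2290

T = 3/12 years.
THB growth factor: (1 + 0.0853)^(3/12) = 1.02067494.
Growth of 1 CAD over T: (1 + 0.0425)^(3/12) = 1.01045974.
CIP: F = S · (grow THB)/(grow CAD) = 21.0165 × 1.02067494/1.01045974 = 21.228965 THB per CAD.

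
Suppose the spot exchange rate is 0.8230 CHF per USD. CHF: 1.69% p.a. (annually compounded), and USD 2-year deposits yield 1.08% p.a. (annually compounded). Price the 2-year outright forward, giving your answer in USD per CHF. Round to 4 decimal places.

T = 2 years.
CHF growth factor: (1 + 0.0169)^2 = 1.0340856.
USD growth factor: (1 + 0.0108)^2 = 1.0217166.
CIP: F = S · (grow CHF)/(grow USD) = 0.823 × 1.0340856/1.0217166 = 0.8329633 CHF per USD.
Invert for USD per CHF: 1 / 0.8329633 = 1.2005.

1.2005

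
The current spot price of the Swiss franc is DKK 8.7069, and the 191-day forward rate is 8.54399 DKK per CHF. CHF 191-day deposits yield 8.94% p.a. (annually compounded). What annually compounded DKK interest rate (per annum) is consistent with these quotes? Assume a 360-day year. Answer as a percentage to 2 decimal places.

5.13%

T = 191/360 years.
F/S = 8.54399/8.7069 = 0.9812896 = (growth of DKK) / (growth of CHF).
The CHF side grows by (1 + 0.0894)^(191/360) = 1.0464777.
Hence g_DKK = 1.0268977.
Annualise: 1.0268977^(360/191) − 1 = 0.051300 = 5.13%.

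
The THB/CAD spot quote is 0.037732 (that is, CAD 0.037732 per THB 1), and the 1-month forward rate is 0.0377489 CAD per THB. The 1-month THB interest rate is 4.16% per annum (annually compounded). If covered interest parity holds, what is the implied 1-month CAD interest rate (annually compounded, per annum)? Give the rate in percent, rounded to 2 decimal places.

T = 1/12 years.
F/S = 0.0377489/0.037732 = 1.0004479 = (growth of CAD) / (growth of THB).
THB growth factor: (1 + 0.0416)^(1/12) = 1.0034023.
That pins the CAD growth at 1.0038517.
Annualise: 1.0038517^(12/1) − 1 = 0.047212 = 4.72%.

4.72%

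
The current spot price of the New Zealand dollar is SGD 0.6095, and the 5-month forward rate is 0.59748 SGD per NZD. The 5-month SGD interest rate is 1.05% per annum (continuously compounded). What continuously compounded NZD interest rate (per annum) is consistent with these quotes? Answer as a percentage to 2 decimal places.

5.83%

T = 5/12 years.
By CIP, F/S equals the SGD-to-NZD growth ratio: 0.59748/0.6095 = 0.9802789.
The SGD side grows by e^(0.0105×5/12) = 1.0043846.
So the NZD growth factor = 1.0245907.
r = ln(1.0245907)/(5/12) = 0.058304 → 5.83%.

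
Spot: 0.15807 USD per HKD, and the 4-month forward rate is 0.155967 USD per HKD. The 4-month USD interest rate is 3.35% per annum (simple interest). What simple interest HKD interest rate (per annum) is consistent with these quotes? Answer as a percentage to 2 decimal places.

7.44%

T = 4/12 years.
F/S = 0.155967/0.15807 = 0.9866958 = (growth of USD) / (growth of HKD).
USD growth factor: 1 + 0.0335×4/12 = 1.0111667.
So the HKD growth factor = 1.0248009.
r = (1.0248009 − 1)/(4/12) = 0.074403 → 7.44%.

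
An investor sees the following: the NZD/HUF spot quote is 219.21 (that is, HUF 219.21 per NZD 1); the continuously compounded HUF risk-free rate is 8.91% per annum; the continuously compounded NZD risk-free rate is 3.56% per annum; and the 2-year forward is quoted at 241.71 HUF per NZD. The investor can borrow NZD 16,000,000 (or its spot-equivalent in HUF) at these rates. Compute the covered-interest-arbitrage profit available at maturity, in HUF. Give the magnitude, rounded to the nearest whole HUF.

T = 2 years.
Invest the NZD and cover forward: 16,000,000 × 1.073795963587 × 241.71 = HUF 4,152,755,557.74.
Convert at spot and invest in HUF: 16,000,000 × 219.21 × 1.195064310197 = HUF 4,191,520,759.01.
The quoted forward undervalues NZD, so borrow NZD, convert to HUF at spot, deposit the HUF at 8.91%, and buy NZD forward at 241.71 to cover the loan.
Arbitrage profit = |4,152,755,557.74 − 4,191,520,759.01| = HUF 38,765,201.

HUF 38,765,201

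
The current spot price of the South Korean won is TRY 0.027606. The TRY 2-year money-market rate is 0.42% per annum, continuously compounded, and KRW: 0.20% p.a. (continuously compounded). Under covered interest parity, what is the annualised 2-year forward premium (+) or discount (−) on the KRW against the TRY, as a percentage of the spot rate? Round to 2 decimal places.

+0.22%

T = 2 years.
CIP forward (TRY per KRW) = 0.027606 × 1.0084354/1.004008 = 0.027727735.
(F − S)/S ÷ T = (0.027727735 − 0.027606)/0.027606/2 = 0.002205 → 0.22%.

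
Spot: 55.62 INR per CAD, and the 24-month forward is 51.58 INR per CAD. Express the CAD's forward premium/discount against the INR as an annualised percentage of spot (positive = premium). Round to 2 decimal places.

-3.63%

T = 2 years.
(F − S)/S = (51.58 − 55.62)/55.62 = -0.0726357.
Per annum: -0.0726357 / 2 = -0.036318 = -3.63%.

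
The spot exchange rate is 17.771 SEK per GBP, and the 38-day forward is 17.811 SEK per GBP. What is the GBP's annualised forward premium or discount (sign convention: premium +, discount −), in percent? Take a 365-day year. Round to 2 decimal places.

T = 38/365 years.
(F − S)/S = (17.811 − 17.771)/17.771 = 0.0022509.
Per annum: 0.0022509 / (38/365) = 0.021620 = 2.16%.

+2.16%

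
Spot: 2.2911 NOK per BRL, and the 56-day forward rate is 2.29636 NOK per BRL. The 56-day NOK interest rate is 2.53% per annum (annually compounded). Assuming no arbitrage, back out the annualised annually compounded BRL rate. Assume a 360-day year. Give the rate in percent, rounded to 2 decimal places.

1.03%

T = 56/360 years.
CIP gives F = S · g_NOK/g_BRL, so g_NOK/g_BRL = 2.29636/2.2911 = 1.0022958.
NOK growth factor: (1 + 0.0253)^(56/360) = 1.0038942.
Hence g_BRL = 1.0015947.
r = 1.0015947^(360/56) − 1 = 0.010296 → 1.03%.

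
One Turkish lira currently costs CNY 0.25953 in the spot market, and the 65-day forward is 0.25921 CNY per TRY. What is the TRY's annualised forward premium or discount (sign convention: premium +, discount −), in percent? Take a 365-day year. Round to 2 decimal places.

T = 65/365 years.
Period premium: (0.25921 − 0.25953)/0.25953 = -0.0012330.
×(1/T) gives -0.69% p.a.

-0.69%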